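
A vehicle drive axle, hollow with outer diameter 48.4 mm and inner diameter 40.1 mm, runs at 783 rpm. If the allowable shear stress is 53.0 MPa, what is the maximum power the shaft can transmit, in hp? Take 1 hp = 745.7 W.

68.6 hp

J = π(d_o⁴ − d_i⁴)/32 = π(0.0484⁴ − 0.0401⁴)/32 = 2.849×10^-7 m⁴.
T_max = τ_allow·J/r = 5.30×10^7 × 2.849×10^-7 / 0.0242 = 623.9 N·m.
ω = 2π·783/60 = 82.00 rad/s, so P_max = T_max·ω = 5.116×10^4 W.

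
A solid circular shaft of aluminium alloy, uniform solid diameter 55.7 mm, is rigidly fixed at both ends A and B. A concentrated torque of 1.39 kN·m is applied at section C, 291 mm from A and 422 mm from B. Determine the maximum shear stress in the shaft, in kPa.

With uniform GJ and both ends fixed, compatibility θ_AC = θ_CB gives T_A·a = T_B·b, together with T_A + T_B = T₀.
T_A = T₀·b/(a+b) = 1390·422/713.0 = 822.7 N·m; T_B = 567.3 N·m.
τ in each portion: τ_AC = 2.42×10^7 Pa, τ_CB = 1.67×10^7 Pa; maximum is in AC.
τ_max = T_AC·r/J = 822.7·0.0278/9.45×10^-7 = 2.425×10^7 Pa.

24200 kPa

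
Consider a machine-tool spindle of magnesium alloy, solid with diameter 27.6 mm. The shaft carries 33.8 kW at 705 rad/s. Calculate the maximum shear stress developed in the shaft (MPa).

11.6 MPa

ω = 705 rad/s, so T = P/ω = 33.8×10³ / 705.0 = 47.94 N·m.
J = πd⁴/32 = π(0.0276)⁴/32 = 5.697×10^-8 m⁴.
τ_max = T·r/J = 47.94 × 0.0138 / 5.697×10^-8 = 1.161×10^7 Pa.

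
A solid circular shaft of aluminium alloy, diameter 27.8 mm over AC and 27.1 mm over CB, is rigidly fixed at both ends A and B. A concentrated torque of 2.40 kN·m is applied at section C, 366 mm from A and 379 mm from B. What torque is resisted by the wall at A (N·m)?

1280 N·m

Compatibility: T_A·a/J_AC = T_B·b/J_CB with T_A + T_B = T₀.
J_AC = 5.86×10^-8 m⁴, J_CB = 5.30×10^-8 m⁴, so T_A = T₀·(J_AC/a)/((J_AC/a)+(J_CB/b)) = 1282 N·m, T_B = 1118 N·m.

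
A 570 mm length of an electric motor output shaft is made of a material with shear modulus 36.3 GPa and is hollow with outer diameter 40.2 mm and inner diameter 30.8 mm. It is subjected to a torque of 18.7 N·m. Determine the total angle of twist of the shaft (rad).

0.00175 rad

J = π(d_o⁴ − d_i⁴)/32 = π(0.0402⁴ − 0.0308⁴)/32 = 1.680×10^-7 m⁴.
θ = T·L/(G·J) = 18.70 × 0.570 / (36.3×10⁹ × 1.680×10^-7) = 1.747×10^-3 rad.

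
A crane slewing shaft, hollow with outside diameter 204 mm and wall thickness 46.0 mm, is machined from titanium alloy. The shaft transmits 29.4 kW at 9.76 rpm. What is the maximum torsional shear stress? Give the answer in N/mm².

ω = 2π·9.76/60 = 1.022 rad/s, so T = P/ω = 29.4×10³ / 1.022 = 28770 N·m.
J = π(d_o⁴ − d_i⁴)/32 = π(0.204⁴ − 0.112⁴)/32 = 1.546×10^-4 m⁴.
τ_max = T·r/J = 28770 × 0.102 / 1.546×10^-4 = 1.898×10^7 Pa.

19.0 N/mm²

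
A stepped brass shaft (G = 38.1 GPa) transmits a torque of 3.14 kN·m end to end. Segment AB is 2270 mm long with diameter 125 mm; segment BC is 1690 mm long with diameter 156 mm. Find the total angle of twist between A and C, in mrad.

J_AB = π(0.125)⁴/32 = 2.40×10^-5 m⁴; J_BC = π(0.156)⁴/32 = 5.81×10^-5 m⁴.
θ = (T/G)·Σ L_i/J_i = (3140/38.1×10⁹)·(2.27/2.40×10^-5 + 1.69/5.81×10^-5) = 0.01020 rad.

10.2 mrad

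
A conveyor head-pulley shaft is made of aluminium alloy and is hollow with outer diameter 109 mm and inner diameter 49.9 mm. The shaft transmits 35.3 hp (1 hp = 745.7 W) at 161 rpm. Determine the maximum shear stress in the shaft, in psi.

ω = 2π·161/60 = 16.86 rad/s, so T = P/ω = 35.3×745.7 / 16.86 = 1561 N·m.
J = π(d_o⁴ − d_i⁴)/32 = π(0.109⁴ − 0.0499⁴)/32 = 1.325×10^-5 m⁴.
τ_max = T·r/J = 1561 × 0.0545 / 1.325×10^-5 = 6.422×10^6 Pa.

931 psi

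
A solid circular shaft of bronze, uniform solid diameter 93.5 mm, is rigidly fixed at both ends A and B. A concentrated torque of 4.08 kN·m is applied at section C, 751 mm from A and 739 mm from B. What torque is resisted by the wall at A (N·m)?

2020 N·m

With uniform GJ and both ends fixed, compatibility θ_AC = θ_CB gives T_A·a = T_B·b, together with T_A + T_B = T₀.
T_A = T₀·b/(a+b) = 4080·739/1490 = 2024 N·m; T_B = 2056 N·m.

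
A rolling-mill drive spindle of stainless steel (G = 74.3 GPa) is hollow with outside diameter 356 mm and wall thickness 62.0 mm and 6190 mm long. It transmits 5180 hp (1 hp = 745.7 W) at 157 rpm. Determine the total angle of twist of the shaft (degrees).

0.868°

ω = 2π·157/60 = 16.44 rad/s, so T = P/ω = 5180×745.7 / 16.44 = 234900 N·m.
J = π(d_o⁴ − d_i⁴)/32 = π(0.356⁴ − 0.232⁴)/32 = 1.292×10^-3 m⁴.
θ = T·L/(G·J) = 234900 × 6.19 / (74.3×10⁹ × 1.292×10^-3) = 0.01514 rad.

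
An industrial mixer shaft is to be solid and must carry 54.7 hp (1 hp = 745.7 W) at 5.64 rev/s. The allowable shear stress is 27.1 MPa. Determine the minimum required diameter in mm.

60.0 mm

ω = 2π·5.64 = 35.44 rad/s, so T = P/ω = 54.7×745.7 / 35.44 = 1151 N·m.
For a solid shaft τ_max = 16T/(πd³), so d = (16T/(π τ_allow))^(1/3) = (16·1151/(π·2.71×10^7))^(1/3) = 0.06003 m.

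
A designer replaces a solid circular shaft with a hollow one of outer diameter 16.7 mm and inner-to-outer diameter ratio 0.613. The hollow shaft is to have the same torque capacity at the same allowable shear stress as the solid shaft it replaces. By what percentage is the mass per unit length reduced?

30.9 %

Equal τ_max and T ⇒ the solid shaft needs d_s³ = d_o³(1−k⁴), so d_s = 16.7·(1−0.613⁴)^(1/3) = 15.87 mm.
Area ratio A_h/A_s = d_o²(1−k²)/d_s² = (1−k²)/(1−k⁴)^(2/3) = 0.6909.
Mass saving = 1 − 0.6909 = 30.9 %.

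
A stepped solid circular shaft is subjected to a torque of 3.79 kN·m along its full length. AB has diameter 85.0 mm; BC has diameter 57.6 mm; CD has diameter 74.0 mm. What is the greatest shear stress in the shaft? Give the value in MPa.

Under the same torque, τ_max = 16T/(πd³) is largest where d is smallest — segment BC (d = 57.6 mm).
τ_max = 16·3790/(π·(0.0576)³) = 1.010×10^8 Pa.

101 MPa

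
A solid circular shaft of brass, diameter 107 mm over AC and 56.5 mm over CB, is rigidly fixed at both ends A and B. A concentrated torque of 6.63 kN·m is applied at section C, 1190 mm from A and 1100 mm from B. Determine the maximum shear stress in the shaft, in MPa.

Compatibility: T_A·a/J_AC = T_B·b/J_CB with T_A + T_B = T₀.
J_AC = 1.29×10^-5 m⁴, J_CB = 1.00×10^-6 m⁴, so T_A = T₀·(J_AC/a)/((J_AC/a)+(J_CB/b)) = 6116 N·m, T_B = 514.3 N·m.
τ in each portion: τ_AC = 2.54×10^7 Pa, τ_CB = 1.45×10^7 Pa; maximum is in AC.
τ_max = T_AC·r/J = 6116·0.0535/1.29×10^-5 = 2.543×10^7 Pa.

25.4 MPa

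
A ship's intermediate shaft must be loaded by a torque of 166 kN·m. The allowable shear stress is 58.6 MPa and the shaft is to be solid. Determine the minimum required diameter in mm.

243 mm

For a solid shaft τ_max = 16T/(πd³), so d = (16T/(π τ_allow))^(1/3) = (16·166000/(π·5.86×10^7))^(1/3) = 0.2434 m.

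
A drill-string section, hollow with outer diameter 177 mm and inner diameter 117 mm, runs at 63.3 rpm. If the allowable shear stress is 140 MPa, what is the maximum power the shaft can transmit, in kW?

J = π(d_o⁴ − d_i⁴)/32 = π(0.177⁴ − 0.117⁴)/32 = 7.796×10^-5 m⁴.
T_max = τ_allow·J/r = 1.40×10^8 × 7.796×10^-5 / 0.0885 = 123300 N·m.
ω = 2π·63.3/60 = 6.629 rad/s, so P_max = T_max·ω = 8.175×10^5 W.

818 kW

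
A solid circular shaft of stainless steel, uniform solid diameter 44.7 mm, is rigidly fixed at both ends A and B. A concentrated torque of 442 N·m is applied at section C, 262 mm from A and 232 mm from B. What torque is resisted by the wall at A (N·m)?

208 N·m

With uniform GJ and both ends fixed, compatibility θ_AC = θ_CB gives T_A·a = T_B·b, together with T_A + T_B = T₀.
T_A = T₀·b/(a+b) = 442.0·232/494.0 = 207.6 N·m; T_B = 234.4 N·m.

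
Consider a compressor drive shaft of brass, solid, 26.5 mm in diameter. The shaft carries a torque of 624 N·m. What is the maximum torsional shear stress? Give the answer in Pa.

J = πd⁴/32 = π(0.0265)⁴/32 = 4.842×10^-8 m⁴.
τ_max = T·r/J = 624.0 × 0.0132 / 4.842×10^-8 = 1.708×10^8 Pa.

1.71e8 Pa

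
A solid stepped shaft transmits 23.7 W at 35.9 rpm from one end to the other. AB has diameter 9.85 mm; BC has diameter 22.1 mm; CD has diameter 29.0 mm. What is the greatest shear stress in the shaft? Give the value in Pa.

3.36e7 Pa

ω = 2π·35.9/60 = 3.759 rad/s, so T = P/ω = 23.7 / 3.759 = 6.304 N·m.
Under the same torque, τ_max = 16T/(πd³) is largest where d is smallest — segment AB (d = 9.85 mm).
τ_max = 16·6.304/(π·(0.00985)³) = 3.360×10^7 Pa.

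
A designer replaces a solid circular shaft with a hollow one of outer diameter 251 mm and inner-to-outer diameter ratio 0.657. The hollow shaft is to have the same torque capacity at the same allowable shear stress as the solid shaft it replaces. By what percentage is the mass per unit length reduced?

34.8 %

Equal τ_max and T ⇒ the solid shaft needs d_s³ = d_o³(1−k⁴), so d_s = 251·(1−0.657⁴)^(1/3) = 234.3 mm.
Area ratio A_h/A_s = d_o²(1−k²)/d_s² = (1−k²)/(1−k⁴)^(2/3) = 0.6521.
Mass saving = 1 − 0.6521 = 34.8 %.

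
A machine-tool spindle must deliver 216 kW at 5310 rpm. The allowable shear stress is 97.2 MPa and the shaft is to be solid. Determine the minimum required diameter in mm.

27.3 mm

ω = 2π·5310/60 = 556.1 rad/s, so T = P/ω = 216×10³ / 556.1 = 388.4 N·m.
For a solid shaft τ_max = 16T/(πd³), so d = (16T/(π τ_allow))^(1/3) = (16·388.4/(π·9.72×10^7))^(1/3) = 0.02730 m.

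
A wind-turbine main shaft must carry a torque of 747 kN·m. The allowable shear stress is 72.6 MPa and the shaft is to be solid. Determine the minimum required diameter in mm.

For a solid shaft τ_max = 16T/(πd³), so d = (16T/(π τ_allow))^(1/3) = (16·747000/(π·7.26×10^7))^(1/3) = 0.3742 m.

374 mm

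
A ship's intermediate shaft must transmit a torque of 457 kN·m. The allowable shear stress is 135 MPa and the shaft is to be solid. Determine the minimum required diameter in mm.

For a solid shaft τ_max = 16T/(πd³), so d = (16T/(π τ_allow))^(1/3) = (16·457000/(π·1.35×10^8))^(1/3) = 0.2583 m.

258 mm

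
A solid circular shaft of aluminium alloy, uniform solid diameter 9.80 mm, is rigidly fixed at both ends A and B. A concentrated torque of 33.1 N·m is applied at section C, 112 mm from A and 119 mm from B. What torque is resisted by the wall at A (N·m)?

With uniform GJ and both ends fixed, compatibility θ_AC = θ_CB gives T_A·a = T_B·b, together with T_A + T_B = T₀.
T_A = T₀·b/(a+b) = 33.10·119/231.0 = 17.05 N·m; T_B = 16.05 N·m.

17.1 N·m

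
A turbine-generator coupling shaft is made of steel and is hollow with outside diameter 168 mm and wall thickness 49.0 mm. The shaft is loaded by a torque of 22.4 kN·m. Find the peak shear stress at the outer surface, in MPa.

24.8 MPa

J = π(d_o⁴ − d_i⁴)/32 = π(0.168⁴ − 0.0700⁴)/32 = 7.585×10^-5 m⁴.
τ_max = T·r/J = 22400 × 0.0840 / 7.585×10^-5 = 2.481×10^7 Pa.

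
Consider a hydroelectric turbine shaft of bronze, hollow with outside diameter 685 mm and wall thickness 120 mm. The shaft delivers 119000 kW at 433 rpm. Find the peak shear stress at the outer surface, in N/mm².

50.6 N/mm²

ω = 2π·433/60 = 45.34 rad/s, so T = P/ω = 119000×10³ / 45.34 = 2.624e6 N·m.
J = π(d_o⁴ − d_i⁴)/32 = π(0.685⁴ − 0.445⁴)/32 = 0.01777 m⁴.
τ_max = T·r/J = 2.624e6 × 0.343 / 0.01777 = 5.060×10^7 Pa.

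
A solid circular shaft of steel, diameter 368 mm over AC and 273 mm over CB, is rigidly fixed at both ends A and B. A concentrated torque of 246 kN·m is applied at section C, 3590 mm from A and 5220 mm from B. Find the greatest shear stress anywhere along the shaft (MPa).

Compatibility: T_A·a/J_AC = T_B·b/J_CB with T_A + T_B = T₀.
J_AC = 1.80×10^-3 m⁴, J_CB = 5.45×10^-4 m⁴, so T_A = T₀·(J_AC/a)/((J_AC/a)+(J_CB/b)) = 203600 N·m, T_B = 42410 N·m.
τ in each portion: τ_AC = 2.08×10^7 Pa, τ_CB = 1.06×10^7 Pa; maximum is in AC.
τ_max = T_AC·r/J = 203600·0.184/1.80×10^-3 = 2.081×10^7 Pa.

20.8 MPa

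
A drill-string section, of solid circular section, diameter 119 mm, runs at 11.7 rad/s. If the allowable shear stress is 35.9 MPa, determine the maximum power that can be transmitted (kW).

J = πd⁴/32 = π(0.119)⁴/32 = 1.969×10^-5 m⁴.
T_max = τ_allow·J/r = 3.59×10^7 × 1.969×10^-5 / 0.0595 = 11880 N·m.
ω = 11.7 rad/s, so P_max = T_max·ω = 1.390×10^5 W.

139 kW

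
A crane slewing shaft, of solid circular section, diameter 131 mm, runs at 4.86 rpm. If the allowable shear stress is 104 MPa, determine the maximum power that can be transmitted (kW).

23.4 kW

J = πd⁴/32 = π(0.131)⁴/32 = 2.891×10^-5 m⁴.
T_max = τ_allow·J/r = 1.04×10^8 × 2.891×10^-5 / 0.0655 = 45910 N·m.
ω = 2π·4.86/60 = 0.5089 rad/s, so P_max = T_max·ω = 2.336×10^4 W.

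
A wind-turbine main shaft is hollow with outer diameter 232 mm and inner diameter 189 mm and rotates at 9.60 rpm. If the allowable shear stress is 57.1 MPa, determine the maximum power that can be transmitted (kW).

78.8 kW

J = π(d_o⁴ − d_i⁴)/32 = π(0.232⁴ − 0.189⁴)/32 = 1.591×10^-4 m⁴.
T_max = τ_allow·J/r = 5.71×10^7 × 1.591×10^-4 / 0.116 = 78340 N·m.
ω = 2π·9.60/60 = 1.005 rad/s, so P_max = T_max·ω = 7.875×10^4 W.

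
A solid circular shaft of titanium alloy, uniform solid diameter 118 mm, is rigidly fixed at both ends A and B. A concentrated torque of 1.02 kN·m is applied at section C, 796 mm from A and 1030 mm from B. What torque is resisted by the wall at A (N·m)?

575 N·m

With uniform GJ and both ends fixed, compatibility θ_AC = θ_CB gives T_A·a = T_B·b, together with T_A + T_B = T₀.
T_A = T₀·b/(a+b) = 1020·1030/1826 = 575.4 N·m; T_B = 444.6 N·m.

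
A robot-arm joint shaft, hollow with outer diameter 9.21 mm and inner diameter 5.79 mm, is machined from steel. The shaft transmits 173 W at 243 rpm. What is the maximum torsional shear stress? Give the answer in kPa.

ω = 2π·243/60 = 25.45 rad/s, so T = P/ω = 173 / 25.45 = 6.798 N·m.
J = π(d_o⁴ − d_i⁴)/32 = π(0.00921⁴ − 0.00579⁴)/32 = 5.960×10^-10 m⁴.
τ_max = T·r/J = 6.798 × 0.00461 / 5.960×10^-10 = 5.252×10^7 Pa.

52500 kPa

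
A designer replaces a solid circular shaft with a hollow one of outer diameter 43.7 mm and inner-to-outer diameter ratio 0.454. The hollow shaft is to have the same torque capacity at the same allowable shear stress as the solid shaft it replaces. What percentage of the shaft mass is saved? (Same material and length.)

Equal τ_max and T ⇒ the solid shaft needs d_s³ = d_o³(1−k⁴), so d_s = 43.7·(1−0.454⁴)^(1/3) = 43.07 mm.
Area ratio A_h/A_s = d_o²(1−k²)/d_s² = (1−k²)/(1−k⁴)^(2/3) = 0.8172.
Mass saving = 1 − 0.8172 = 18.3 %.

18.3 %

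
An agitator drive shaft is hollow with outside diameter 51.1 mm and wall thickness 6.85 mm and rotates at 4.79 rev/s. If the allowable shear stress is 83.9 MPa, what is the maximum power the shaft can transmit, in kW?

J = π(d_o⁴ − d_i⁴)/32 = π(0.0511⁴ − 0.0374⁴)/32 = 4.773×10^-7 m⁴.
T_max = τ_allow·J/r = 8.39×10^7 × 4.773×10^-7 / 0.0255 = 1567 N·m.
ω = 2π·4.79 = 30.10 rad/s, so P_max = T_max·ω = 4.717×10^4 W.

47.2 kW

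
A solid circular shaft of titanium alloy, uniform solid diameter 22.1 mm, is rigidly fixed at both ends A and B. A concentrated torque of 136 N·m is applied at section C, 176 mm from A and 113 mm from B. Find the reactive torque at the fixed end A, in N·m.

53.2 N·m

With uniform GJ and both ends fixed, compatibility θ_AC = θ_CB gives T_A·a = T_B·b, together with T_A + T_B = T₀.
T_A = T₀·b/(a+b) = 136.0·113/289.0 = 53.18 N·m; T_B = 82.82 N·m.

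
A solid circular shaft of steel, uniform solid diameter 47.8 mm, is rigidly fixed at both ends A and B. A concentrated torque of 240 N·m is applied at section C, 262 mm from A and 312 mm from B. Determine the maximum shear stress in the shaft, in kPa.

6080 kPa

With uniform GJ and both ends fixed, compatibility θ_AC = θ_CB gives T_A·a = T_B·b, together with T_A + T_B = T₀.
T_A = T₀·b/(a+b) = 240.0·312/574.0 = 130.5 N·m; T_B = 109.5 N·m.
τ in each portion: τ_AC = 6.08×10^6 Pa, τ_CB = 5.11×10^6 Pa; maximum is in AC.
τ_max = T_AC·r/J = 130.5·0.0239/5.13×10^-7 = 6.083×10^6 Pa.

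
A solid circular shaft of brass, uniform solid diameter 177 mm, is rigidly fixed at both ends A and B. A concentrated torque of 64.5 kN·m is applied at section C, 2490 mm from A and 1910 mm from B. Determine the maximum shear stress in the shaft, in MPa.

33.5 MPa

With uniform GJ and both ends fixed, compatibility θ_AC = θ_CB gives T_A·a = T_B·b, together with T_A + T_B = T₀.
T_A = T₀·b/(a+b) = 64500·1910/4400 = 28000 N·m; T_B = 36500 N·m.
τ in each portion: τ_AC = 2.57×10^7 Pa, τ_CB = 3.35×10^7 Pa; maximum is in CB.
τ_max = T_CB·r/J = 36500·0.0885/9.64×10^-5 = 3.352×10^7 Pa.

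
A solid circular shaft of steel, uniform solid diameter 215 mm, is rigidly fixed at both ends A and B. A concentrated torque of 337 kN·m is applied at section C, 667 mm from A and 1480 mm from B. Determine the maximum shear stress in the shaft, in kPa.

119000 kPa

With uniform GJ and both ends fixed, compatibility θ_AC = θ_CB gives T_A·a = T_B·b, together with T_A + T_B = T₀.
T_A = T₀·b/(a+b) = 337000·1480/2147 = 232300 N·m; T_B = 104700 N·m.
τ in each portion: τ_AC = 1.19×10^8 Pa, τ_CB = 5.37×10^7 Pa; maximum is in AC.
τ_max = T_AC·r/J = 232300·0.107/2.10×10^-4 = 1.190×10^8 Pa.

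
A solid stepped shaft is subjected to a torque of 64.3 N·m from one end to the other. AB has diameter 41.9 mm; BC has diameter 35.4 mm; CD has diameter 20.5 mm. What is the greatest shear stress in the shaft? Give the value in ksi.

Under the same torque, τ_max = 16T/(πd³) is largest where d is smallest — segment CD (d = 20.5 mm).
τ_max = 16·64.30/(π·(0.0205)³) = 3.801×10^7 Pa.

5.51 ksi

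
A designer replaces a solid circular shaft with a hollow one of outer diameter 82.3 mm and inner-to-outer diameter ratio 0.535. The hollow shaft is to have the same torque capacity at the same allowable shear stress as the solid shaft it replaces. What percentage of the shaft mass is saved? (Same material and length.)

Equal τ_max and T ⇒ the solid shaft needs d_s³ = d_o³(1−k⁴), so d_s = 82.3·(1−0.535⁴)^(1/3) = 79.99 mm.
Area ratio A_h/A_s = d_o²(1−k²)/d_s² = (1−k²)/(1−k⁴)^(2/3) = 0.7556.
Mass saving = 1 − 0.7556 = 24.4 %.

24.4 %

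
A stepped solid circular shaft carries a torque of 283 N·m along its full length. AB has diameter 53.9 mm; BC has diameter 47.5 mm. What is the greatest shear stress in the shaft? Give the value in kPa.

Under the same torque, τ_max = 16T/(πd³) is largest where d is smallest — segment BC (d = 47.5 mm).
τ_max = 16·283.0/(π·(0.0475)³) = 1.345×10^7 Pa.

13400 kPa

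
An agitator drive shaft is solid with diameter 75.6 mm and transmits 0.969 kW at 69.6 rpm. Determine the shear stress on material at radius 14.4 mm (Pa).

ω = 2π·69.6/60 = 7.288 rad/s, so T = P/ω = 0.969×10³ / 7.288 = 132.9 N·m.
J = πd⁴/32 = π(0.0756)⁴/32 = 3.207×10^-6 m⁴.
Shear stress varies linearly with radius: τ = T·r/J = 132.9 × 0.0144 / 3.207×10^-6 = 5.970×10^5 Pa.

597000 Pa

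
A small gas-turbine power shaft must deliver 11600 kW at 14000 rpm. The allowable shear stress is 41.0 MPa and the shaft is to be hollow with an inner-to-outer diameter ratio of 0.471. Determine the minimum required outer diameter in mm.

101 mm

ω = 2π·14000/60 = 1466 rad/s, so T = P/ω = 11600×10³ / 1466 = 7912 N·m.
For a hollow shaft with d_i/d_o = 0.471: τ_max = 16T/(π d_o³ (1−k⁴)), so d_o = [16T/(π τ_allow (1−k⁴))]^(1/3) = [16·7912/(π·4.10×10^7·0.9508)]^(1/3) = 0.1011 m.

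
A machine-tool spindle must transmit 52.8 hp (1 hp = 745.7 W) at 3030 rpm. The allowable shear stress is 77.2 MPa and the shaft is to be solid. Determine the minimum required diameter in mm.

ω = 2π·3030/60 = 317.3 rad/s, so T = P/ω = 52.8×745.7 / 317.3 = 124.1 N·m.
For a solid shaft τ_max = 16T/(πd³), so d = (16T/(π τ_allow))^(1/3) = (16·124.1/(π·7.72×10^7))^(1/3) = 0.02015 m.

20.2 mm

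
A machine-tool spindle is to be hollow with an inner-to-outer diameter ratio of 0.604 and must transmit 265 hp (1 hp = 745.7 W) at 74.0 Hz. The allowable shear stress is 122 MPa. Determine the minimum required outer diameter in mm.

27.4 mm

ω = 2π·74.0 = 465.0 rad/s, so T = P/ω = 265×745.7 / 465.0 = 425.0 N·m.
For a hollow shaft with d_i/d_o = 0.604: τ_max = 16T/(π d_o³ (1−k⁴)), so d_o = [16T/(π τ_allow (1−k⁴))]^(1/3) = [16·425.0/(π·1.22×10^8·0.8669)]^(1/3) = 0.02735 m.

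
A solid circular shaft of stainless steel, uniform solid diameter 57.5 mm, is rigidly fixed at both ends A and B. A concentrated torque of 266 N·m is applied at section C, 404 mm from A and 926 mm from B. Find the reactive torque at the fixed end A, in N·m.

With uniform GJ and both ends fixed, compatibility θ_AC = θ_CB gives T_A·a = T_B·b, together with T_A + T_B = T₀.
T_A = T₀·b/(a+b) = 266.0·926/1330 = 185.2 N·m; T_B = 80.80 N·m.

185 N·m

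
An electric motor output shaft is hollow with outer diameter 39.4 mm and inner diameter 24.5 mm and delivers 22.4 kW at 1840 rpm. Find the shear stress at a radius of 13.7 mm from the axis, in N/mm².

7.92 N/mm²

ω = 2π·1840/60 = 192.7 rad/s, so T = P/ω = 22.4×10³ / 192.7 = 116.3 N·m.
J = π(d_o⁴ − d_i⁴)/32 = π(0.0394⁴ − 0.0245⁴)/32 = 2.012×10^-7 m⁴.
Shear stress varies linearly with radius: τ = T·r/J = 116.3 × 0.0137 / 2.012×10^-7 = 7.915×10^6 Pa.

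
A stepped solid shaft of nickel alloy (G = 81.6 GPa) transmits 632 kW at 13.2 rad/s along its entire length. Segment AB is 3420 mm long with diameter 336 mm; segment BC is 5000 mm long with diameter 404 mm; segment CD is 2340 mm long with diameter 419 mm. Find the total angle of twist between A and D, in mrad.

ω = 13.2 rad/s, so T = P/ω = 632×10³ / 13.20 = 47880 N·m.
J_AB = π(0.336)⁴/32 = 1.25×10^-3 m⁴; J_BC = π(0.404)⁴/32 = 2.62×10^-3 m⁴; J_CD = π(0.419)⁴/32 = 3.03×10^-3 m⁴.
θ = (T/G)·Σ L_i/J_i = (47880/81.6×10⁹)·(3.42/1.25×10^-3 + 5.00/2.62×10^-3 + 2.34/3.03×10^-3) = 3.179×10^-3 rad.

3.18 mrad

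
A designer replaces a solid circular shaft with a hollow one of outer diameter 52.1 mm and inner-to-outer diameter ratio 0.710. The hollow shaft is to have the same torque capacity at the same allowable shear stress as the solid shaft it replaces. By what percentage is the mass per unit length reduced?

Equal τ_max and T ⇒ the solid shaft needs d_s³ = d_o³(1−k⁴), so d_s = 52.1·(1−0.710⁴)^(1/3) = 47.25 mm.
Area ratio A_h/A_s = d_o²(1−k²)/d_s² = (1−k²)/(1−k⁴)^(2/3) = 0.6029.
Mass saving = 1 − 0.6029 = 39.7 %.

39.7 %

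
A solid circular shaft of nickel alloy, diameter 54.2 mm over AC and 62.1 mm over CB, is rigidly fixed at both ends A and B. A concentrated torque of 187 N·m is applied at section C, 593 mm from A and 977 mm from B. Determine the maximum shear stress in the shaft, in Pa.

Compatibility: T_A·a/J_AC = T_B·b/J_CB with T_A + T_B = T₀.
J_AC = 8.47×10^-7 m⁴, J_CB = 1.46×10^-6 m⁴, so T_A = T₀·(J_AC/a)/((J_AC/a)+(J_CB/b)) = 91.40 N·m, T_B = 95.60 N·m.
τ in each portion: τ_AC = 2.92×10^6 Pa, τ_CB = 2.03×10^6 Pa; maximum is in AC.
τ_max = T_AC·r/J = 91.40·0.0271/8.47×10^-7 = 2.924×10^6 Pa.

2.92e6 Pa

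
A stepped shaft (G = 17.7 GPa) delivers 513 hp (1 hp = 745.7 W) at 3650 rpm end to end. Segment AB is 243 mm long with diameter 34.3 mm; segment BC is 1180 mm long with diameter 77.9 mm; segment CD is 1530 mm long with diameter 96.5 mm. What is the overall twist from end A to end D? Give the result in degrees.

7.43°

ω = 2π·3650/60 = 382.2 rad/s, so T = P/ω = 513×745.7 / 382.2 = 1001 N·m.
J_AB = π(0.0343)⁴/32 = 1.36×10^-7 m⁴; J_BC = π(0.0779)⁴/32 = 3.62×10^-6 m⁴; J_CD = π(0.0965)⁴/32 = 8.51×10^-6 m⁴.
θ = (T/G)·Σ L_i/J_i = (1001/17.7×10⁹)·(0.243/1.36×10^-7 + 1.18/3.62×10^-6 + 1.53/8.51×10^-6) = 0.1297 rad.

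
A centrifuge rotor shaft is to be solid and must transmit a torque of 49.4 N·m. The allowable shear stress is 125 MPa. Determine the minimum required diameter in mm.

For a solid shaft τ_max = 16T/(πd³), so d = (16T/(π τ_allow))^(1/3) = (16·49.40/(π·1.25×10^8))^(1/3) = 0.01263 m.

12.6 mm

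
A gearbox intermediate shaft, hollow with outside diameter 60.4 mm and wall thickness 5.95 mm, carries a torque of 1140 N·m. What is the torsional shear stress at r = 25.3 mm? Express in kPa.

J = π(d_o⁴ − d_i⁴)/32 = π(0.0604⁴ − 0.0485⁴)/32 = 7.634×10^-7 m⁴.
Shear stress varies linearly with radius: τ = T·r/J = 1140 × 0.0253 / 7.634×10^-7 = 3.778×10^7 Pa.

37800 kPa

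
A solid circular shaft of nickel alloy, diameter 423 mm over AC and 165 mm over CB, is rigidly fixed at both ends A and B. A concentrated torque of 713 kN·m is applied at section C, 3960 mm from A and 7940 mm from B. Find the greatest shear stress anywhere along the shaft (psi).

6880 psi

Compatibility: T_A·a/J_AC = T_B·b/J_CB with T_A + T_B = T₀.
J_AC = 3.14×10^-3 m⁴, J_CB = 7.28×10^-5 m⁴, so T_A = T₀·(J_AC/a)/((J_AC/a)+(J_CB/b)) = 704900 N·m, T_B = 8139 N·m.
τ in each portion: τ_AC = 4.74×10^7 Pa, τ_CB = 9.23×10^6 Pa; maximum is in AC.
τ_max = T_AC·r/J = 704900·0.211/3.14×10^-3 = 4.743×10^7 Pa.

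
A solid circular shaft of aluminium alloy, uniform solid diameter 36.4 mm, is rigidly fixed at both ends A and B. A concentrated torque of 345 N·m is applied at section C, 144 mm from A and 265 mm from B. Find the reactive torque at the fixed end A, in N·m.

With uniform GJ and both ends fixed, compatibility θ_AC = θ_CB gives T_A·a = T_B·b, together with T_A + T_B = T₀.
T_A = T₀·b/(a+b) = 345.0·265/409.0 = 223.5 N·m; T_B = 121.5 N·m.

224 N·m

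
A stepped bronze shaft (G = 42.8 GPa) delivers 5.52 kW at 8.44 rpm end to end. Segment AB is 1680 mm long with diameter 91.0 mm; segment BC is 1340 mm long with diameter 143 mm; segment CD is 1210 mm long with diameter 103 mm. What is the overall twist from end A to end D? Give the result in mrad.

57.2 mrad

ω = 2π·8.44/60 = 0.8838 rad/s, so T = P/ω = 5.52×10³ / 0.8838 = 6246 N·m.
J_AB = π(0.0910)⁴/32 = 6.73×10^-6 m⁴; J_BC = π(0.143)⁴/32 = 4.11×10^-5 m⁴; J_CD = π(0.103)⁴/32 = 1.10×10^-5 m⁴.
θ = (T/G)·Σ L_i/J_i = (6246/42.8×10⁹)·(1.68/6.73×10^-6 + 1.34/4.11×10^-5 + 1.21/1.10×10^-5) = 0.05716 rad.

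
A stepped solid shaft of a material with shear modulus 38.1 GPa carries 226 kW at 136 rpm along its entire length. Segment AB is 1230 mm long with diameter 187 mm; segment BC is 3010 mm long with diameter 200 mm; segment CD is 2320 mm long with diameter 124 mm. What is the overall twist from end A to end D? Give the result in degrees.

ω = 2π·136/60 = 14.24 rad/s, so T = P/ω = 226×10³ / 14.24 = 15870 N·m.
J_AB = π(0.187)⁴/32 = 1.20×10^-4 m⁴; J_BC = π(0.200)⁴/32 = 1.57×10^-4 m⁴; J_CD = π(0.124)⁴/32 = 2.32×10^-5 m⁴.
θ = (T/G)·Σ L_i/J_i = (15870/38.1×10⁹)·(1.23/1.20×10^-4 + 3.01/1.57×10^-4 + 2.32/2.32×10^-5) = 0.05388 rad.

3.09°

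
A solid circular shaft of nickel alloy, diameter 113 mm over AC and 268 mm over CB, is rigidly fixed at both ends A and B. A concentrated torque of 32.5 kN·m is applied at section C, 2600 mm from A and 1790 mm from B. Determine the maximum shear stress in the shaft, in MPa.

8.42 MPa

Compatibility: T_A·a/J_AC = T_B·b/J_CB with T_A + T_B = T₀.
J_AC = 1.60×10^-5 m⁴, J_CB = 5.06×10^-4 m⁴, so T_A = T₀·(J_AC/a)/((J_AC/a)+(J_CB/b)) = 692.1 N·m, T_B = 31810 N·m.
τ in each portion: τ_AC = 2.44×10^6 Pa, τ_CB = 8.42×10^6 Pa; maximum is in CB.
τ_max = T_CB·r/J = 31810·0.134/5.06×10^-4 = 8.416×10^6 Pa.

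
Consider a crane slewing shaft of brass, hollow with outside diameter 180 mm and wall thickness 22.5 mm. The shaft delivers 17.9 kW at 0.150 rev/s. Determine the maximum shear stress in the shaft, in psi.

ω = 2π·0.150 = 0.9425 rad/s, so T = P/ω = 17.9×10³ / 0.9425 = 18990 N·m.
J = π(d_o⁴ − d_i⁴)/32 = π(0.180⁴ − 0.135⁴)/32 = 7.045×10^-5 m⁴.
τ_max = T·r/J = 18990 × 0.0900 / 7.045×10^-5 = 2.426×10^7 Pa.

3520 psi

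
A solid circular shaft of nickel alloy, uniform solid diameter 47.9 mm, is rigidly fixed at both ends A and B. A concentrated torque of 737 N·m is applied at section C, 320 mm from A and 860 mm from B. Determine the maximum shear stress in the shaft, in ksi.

3.61 ksi

With uniform GJ and both ends fixed, compatibility θ_AC = θ_CB gives T_A·a = T_B·b, together with T_A + T_B = T₀.
T_A = T₀·b/(a+b) = 737.0·860/1180 = 537.1 N·m; T_B = 199.9 N·m.
τ in each portion: τ_AC = 2.49×10^7 Pa, τ_CB = 9.26×10^6 Pa; maximum is in AC.
τ_max = T_AC·r/J = 537.1·0.0239/5.17×10^-7 = 2.489×10^7 Pa.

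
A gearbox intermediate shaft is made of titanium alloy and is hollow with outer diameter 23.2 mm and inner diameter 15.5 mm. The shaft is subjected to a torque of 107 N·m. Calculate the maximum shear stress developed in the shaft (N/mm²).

J = π(d_o⁴ − d_i⁴)/32 = π(0.0232⁴ − 0.0155⁴)/32 = 2.277×10^-8 m⁴.
τ_max = T·r/J = 107.0 × 0.0116 / 2.277×10^-8 = 5.450×10^7 Pa.

54.5 N/mm²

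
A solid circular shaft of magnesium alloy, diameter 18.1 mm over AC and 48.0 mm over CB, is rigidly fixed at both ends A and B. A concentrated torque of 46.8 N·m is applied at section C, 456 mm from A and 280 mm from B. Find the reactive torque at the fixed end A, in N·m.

0.574 N·m

Compatibility: T_A·a/J_AC = T_B·b/J_CB with T_A + T_B = T₀.
J_AC = 1.05×10^-8 m⁴, J_CB = 5.21×10^-7 m⁴, so T_A = T₀·(J_AC/a)/((J_AC/a)+(J_CB/b)) = 0.5739 N·m, T_B = 46.23 N·m.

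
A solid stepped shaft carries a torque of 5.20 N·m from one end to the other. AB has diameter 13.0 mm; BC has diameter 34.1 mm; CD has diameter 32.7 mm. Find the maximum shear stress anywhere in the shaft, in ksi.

1.75 ksi

Under the same torque, τ_max = 16T/(πd³) is largest where d is smallest — segment AB (d = 13.0 mm).
τ_max = 16·5.200/(π·(0.0130)³) = 1.205×10^7 Pa.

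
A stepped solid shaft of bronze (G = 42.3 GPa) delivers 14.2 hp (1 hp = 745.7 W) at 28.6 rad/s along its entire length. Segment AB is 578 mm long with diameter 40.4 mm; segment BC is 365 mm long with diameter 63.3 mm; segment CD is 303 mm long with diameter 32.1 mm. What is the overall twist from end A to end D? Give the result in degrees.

2.68°

ω = 28.6 rad/s, so T = P/ω = 14.2×745.7 / 28.60 = 370.2 N·m.
J_AB = π(0.0404)⁴/32 = 2.62×10^-7 m⁴; J_BC = π(0.0633)⁴/32 = 1.58×10^-6 m⁴; J_CD = π(0.0321)⁴/32 = 1.04×10^-7 m⁴.
θ = (T/G)·Σ L_i/J_i = (370.2/42.3×10⁹)·(0.578/2.62×10^-7 + 0.365/1.58×10^-6 + 0.303/1.04×10^-7) = 0.04681 rad.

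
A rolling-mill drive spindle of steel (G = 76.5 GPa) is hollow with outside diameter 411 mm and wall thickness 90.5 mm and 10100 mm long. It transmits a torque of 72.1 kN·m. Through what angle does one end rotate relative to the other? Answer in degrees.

0.216°

J = π(d_o⁴ − d_i⁴)/32 = π(0.411⁴ − 0.230⁴)/32 = 2.527×10^-3 m⁴.
θ = T·L/(G·J) = 72100 × 10.1 / (76.5×10⁹ × 2.527×10^-3) = 3.768×10^-3 rad.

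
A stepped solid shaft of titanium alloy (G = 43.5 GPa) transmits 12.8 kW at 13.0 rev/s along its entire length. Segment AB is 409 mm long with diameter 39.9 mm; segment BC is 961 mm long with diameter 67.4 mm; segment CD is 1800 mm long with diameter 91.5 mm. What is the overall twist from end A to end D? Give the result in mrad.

ω = 2π·13.0 = 81.68 rad/s, so T = P/ω = 12.8×10³ / 81.68 = 156.7 N·m.
J_AB = π(0.0399)⁴/32 = 2.49×10^-7 m⁴; J_BC = π(0.0674)⁴/32 = 2.03×10^-6 m⁴; J_CD = π(0.0915)⁴/32 = 6.88×10^-6 m⁴.
θ = (T/G)·Σ L_i/J_i = (156.7/43.5×10⁹)·(0.409/2.49×10^-7 + 0.961/2.03×10^-6 + 1.80/6.88×10^-6) = 8.573×10^-3 rad.

8.57 mrad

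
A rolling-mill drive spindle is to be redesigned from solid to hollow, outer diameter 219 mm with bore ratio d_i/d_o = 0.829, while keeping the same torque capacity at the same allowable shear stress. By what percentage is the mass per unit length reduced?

Equal τ_max and T ⇒ the solid shaft needs d_s³ = d_o³(1−k⁴), so d_s = 219·(1−0.829⁴)^(1/3) = 177.0 mm.
Area ratio A_h/A_s = d_o²(1−k²)/d_s² = (1−k²)/(1−k⁴)^(2/3) = 0.4789.
Mass saving = 1 − 0.4789 = 52.1 %.

52.1 %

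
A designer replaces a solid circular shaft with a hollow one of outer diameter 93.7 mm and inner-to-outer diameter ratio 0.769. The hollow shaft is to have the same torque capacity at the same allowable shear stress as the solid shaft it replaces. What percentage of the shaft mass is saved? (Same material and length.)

Equal τ_max and T ⇒ the solid shaft needs d_s³ = d_o³(1−k⁴), so d_s = 93.7·(1−0.769⁴)^(1/3) = 81.18 mm.
Area ratio A_h/A_s = d_o²(1−k²)/d_s² = (1−k²)/(1−k⁴)^(2/3) = 0.5444.
Mass saving = 1 − 0.5444 = 45.6 %.

45.6 %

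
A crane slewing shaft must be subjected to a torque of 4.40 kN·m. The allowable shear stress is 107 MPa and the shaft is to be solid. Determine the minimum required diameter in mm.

59.4 mm

For a solid shaft τ_max = 16T/(πd³), so d = (16T/(π τ_allow))^(1/3) = (16·4400/(π·1.07×10^8))^(1/3) = 0.05939 m.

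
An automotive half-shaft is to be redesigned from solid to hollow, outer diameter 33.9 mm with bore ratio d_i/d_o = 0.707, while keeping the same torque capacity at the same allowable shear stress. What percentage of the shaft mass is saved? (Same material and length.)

39.4 %

Equal τ_max and T ⇒ the solid shaft needs d_s³ = d_o³(1−k⁴), so d_s = 33.9·(1−0.707⁴)^(1/3) = 30.80 mm.
Area ratio A_h/A_s = d_o²(1−k²)/d_s² = (1−k²)/(1−k⁴)^(2/3) = 0.6058.
Mass saving = 1 − 0.6058 = 39.4 %.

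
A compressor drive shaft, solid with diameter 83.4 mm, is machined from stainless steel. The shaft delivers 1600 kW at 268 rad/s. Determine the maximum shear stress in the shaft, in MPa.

ω = 268 rad/s, so T = P/ω = 1600×10³ / 268.0 = 5970 N·m.
J = πd⁴/32 = π(0.0834)⁴/32 = 4.750×10^-6 m⁴.
τ_max = T·r/J = 5970 × 0.0417 / 4.750×10^-6 = 5.242×10^7 Pa.

52.4 MPa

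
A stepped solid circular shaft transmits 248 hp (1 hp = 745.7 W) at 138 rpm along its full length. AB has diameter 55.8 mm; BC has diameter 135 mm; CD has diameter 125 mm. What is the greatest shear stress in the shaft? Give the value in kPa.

375000 kPa

ω = 2π·138/60 = 14.45 rad/s, so T = P/ω = 248×745.7 / 14.45 = 12800 N·m.
Under the same torque, τ_max = 16T/(πd³) is largest where d is smallest — segment AB (d = 55.8 mm).
τ_max = 16·12800/(π·(0.0558)³) = 3.751×10^8 Pa.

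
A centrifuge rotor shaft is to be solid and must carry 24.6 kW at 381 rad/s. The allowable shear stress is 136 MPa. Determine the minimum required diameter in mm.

ω = 381 rad/s, so T = P/ω = 24.6×10³ / 381.0 = 64.57 N·m.
For a solid shaft τ_max = 16T/(πd³), so d = (16T/(π τ_allow))^(1/3) = (16·64.57/(π·1.36×10^8))^(1/3) = 0.01342 m.

13.4 mm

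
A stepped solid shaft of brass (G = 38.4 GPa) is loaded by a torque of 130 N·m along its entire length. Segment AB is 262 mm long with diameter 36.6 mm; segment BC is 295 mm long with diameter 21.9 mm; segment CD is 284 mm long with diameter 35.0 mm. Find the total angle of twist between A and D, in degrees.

J_AB = π(0.0366)⁴/32 = 1.76×10^-7 m⁴; J_BC = π(0.0219)⁴/32 = 2.26×10^-8 m⁴; J_CD = π(0.0350)⁴/32 = 1.47×10^-7 m⁴.
θ = (T/G)·Σ L_i/J_i = (130.0/38.4×10⁹)·(0.262/1.76×10^-7 + 0.295/2.26×10^-8 + 0.284/1.47×10^-7) = 0.05579 rad.

3.20°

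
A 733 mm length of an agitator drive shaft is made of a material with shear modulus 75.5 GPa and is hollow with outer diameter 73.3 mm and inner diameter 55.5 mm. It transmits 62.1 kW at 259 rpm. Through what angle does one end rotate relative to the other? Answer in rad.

ω = 2π·259/60 = 27.12 rad/s, so T = P/ω = 62.1×10³ / 27.12 = 2290 N·m.
J = π(d_o⁴ − d_i⁴)/32 = π(0.0733⁴ − 0.0555⁴)/32 = 1.903×10^-6 m⁴.
θ = T·L/(G·J) = 2290 × 0.733 / (75.5×10⁹ × 1.903×10^-6) = 0.01168 rad.

0.0117 rad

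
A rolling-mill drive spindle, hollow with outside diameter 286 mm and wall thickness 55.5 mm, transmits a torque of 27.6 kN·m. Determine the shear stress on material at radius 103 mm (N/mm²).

J = π(d_o⁴ − d_i⁴)/32 = π(0.286⁴ − 0.175⁴)/32 = 5.648×10^-4 m⁴.
Shear stress varies linearly with radius: τ = T·r/J = 27600 × 0.103 / 5.648×10^-4 = 5.034×10^6 Pa.

5.03 N/mm²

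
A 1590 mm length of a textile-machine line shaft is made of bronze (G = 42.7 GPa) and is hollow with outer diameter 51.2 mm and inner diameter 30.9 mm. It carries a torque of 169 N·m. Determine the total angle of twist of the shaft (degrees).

J = π(d_o⁴ − d_i⁴)/32 = π(0.0512⁴ − 0.0309⁴)/32 = 5.851×10^-7 m⁴.
θ = T·L/(G·J) = 169.0 × 1.59 / (42.7×10⁹ × 5.851×10^-7) = 0.01075 rad.

0.616°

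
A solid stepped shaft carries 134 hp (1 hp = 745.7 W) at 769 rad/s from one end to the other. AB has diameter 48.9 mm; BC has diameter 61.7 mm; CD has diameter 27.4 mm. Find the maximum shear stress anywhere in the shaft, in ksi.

4.67 ksi

ω = 769 rad/s, so T = P/ω = 134×745.7 / 769.0 = 129.9 N·m.
Under the same torque, τ_max = 16T/(πd³) is largest where d is smallest — segment CD (d = 27.4 mm).
τ_max = 16·129.9/(π·(0.0274)³) = 3.217×10^7 Pa.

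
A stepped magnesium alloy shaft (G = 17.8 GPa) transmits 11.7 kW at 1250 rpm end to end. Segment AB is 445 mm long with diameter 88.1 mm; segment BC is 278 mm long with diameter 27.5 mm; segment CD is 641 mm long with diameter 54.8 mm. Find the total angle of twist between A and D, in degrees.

ω = 2π·1250/60 = 130.9 rad/s, so T = P/ω = 11.7×10³ / 130.9 = 89.38 N·m.
J_AB = π(0.0881)⁴/32 = 5.91×10^-6 m⁴; J_BC = π(0.0275)⁴/32 = 5.61×10^-8 m⁴; J_CD = π(0.0548)⁴/32 = 8.85×10^-7 m⁴.
θ = (T/G)·Σ L_i/J_i = (89.38/17.8×10⁹)·(0.445/5.91×10^-6 + 0.278/5.61×10^-8 + 0.641/8.85×10^-7) = 0.02888 rad.

1.65°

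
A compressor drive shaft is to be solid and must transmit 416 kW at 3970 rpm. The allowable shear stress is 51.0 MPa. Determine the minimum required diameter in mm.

46.4 mm

ω = 2π·3970/60 = 415.7 rad/s, so T = P/ω = 416×10³ / 415.7 = 1001 N·m.
For a solid shaft τ_max = 16T/(πd³), so d = (16T/(π τ_allow))^(1/3) = (16·1001/(π·5.10×10^7))^(1/3) = 0.04640 m.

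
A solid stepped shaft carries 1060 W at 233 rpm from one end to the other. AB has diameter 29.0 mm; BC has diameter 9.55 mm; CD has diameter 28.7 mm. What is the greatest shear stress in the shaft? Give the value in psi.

ω = 2π·233/60 = 24.40 rad/s, so T = P/ω = 1060 / 24.40 = 43.44 N·m.
Under the same torque, τ_max = 16T/(πd³) is largest where d is smallest — segment BC (d = 9.55 mm).
τ_max = 16·43.44/(π·(0.00955)³) = 2.540×10^8 Pa.

36800 psi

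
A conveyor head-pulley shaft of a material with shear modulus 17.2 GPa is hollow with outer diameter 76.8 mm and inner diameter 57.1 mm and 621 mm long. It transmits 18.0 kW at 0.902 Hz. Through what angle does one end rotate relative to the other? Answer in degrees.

ω = 2π·0.902 = 5.667 rad/s, so T = P/ω = 18.0×10³ / 5.667 = 3176 N·m.
J = π(d_o⁴ − d_i⁴)/32 = π(0.0768⁴ − 0.0571⁴)/32 = 2.372×10^-6 m⁴.
θ = T·L/(G·J) = 3176 × 0.621 / (17.2×10⁹ × 2.372×10^-6) = 0.04835 rad.

2.77°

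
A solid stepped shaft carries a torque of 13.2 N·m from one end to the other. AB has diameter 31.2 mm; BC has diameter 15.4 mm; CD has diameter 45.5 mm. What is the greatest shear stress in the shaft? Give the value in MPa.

18.4 MPa

Under the same torque, τ_max = 16T/(πd³) is largest where d is smallest — segment BC (d = 15.4 mm).
τ_max = 16·13.20/(π·(0.0154)³) = 1.841×10^7 Pa.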